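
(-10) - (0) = -10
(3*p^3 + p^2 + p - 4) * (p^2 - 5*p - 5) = 3*p^5 - 14*p^4 - 19*p^3 - 14*p^2 + 15*p + 20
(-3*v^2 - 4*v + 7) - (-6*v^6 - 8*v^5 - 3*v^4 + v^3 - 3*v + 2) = 6*v^6 + 8*v^5 + 3*v^4 - v^3 - 3*v^2 - v + 5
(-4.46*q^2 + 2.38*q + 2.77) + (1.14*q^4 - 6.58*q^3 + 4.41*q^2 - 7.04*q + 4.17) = 1.14*q^4 - 6.58*q^3 - 0.0499999999999998*q^2 - 4.66*q + 6.94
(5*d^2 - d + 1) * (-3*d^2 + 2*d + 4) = -15*d^4 + 13*d^3 + 15*d^2 - 2*d + 4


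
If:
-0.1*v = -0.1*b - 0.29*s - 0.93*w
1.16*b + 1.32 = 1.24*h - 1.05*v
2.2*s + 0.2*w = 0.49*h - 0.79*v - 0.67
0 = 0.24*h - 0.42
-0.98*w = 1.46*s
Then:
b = 0.61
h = 1.75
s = 0.04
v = 0.13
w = -0.07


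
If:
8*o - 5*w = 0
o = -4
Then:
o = -4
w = -32/5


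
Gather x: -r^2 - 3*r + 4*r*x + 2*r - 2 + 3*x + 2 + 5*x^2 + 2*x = -r^2 - r + 5*x^2 + x*(4*r + 5)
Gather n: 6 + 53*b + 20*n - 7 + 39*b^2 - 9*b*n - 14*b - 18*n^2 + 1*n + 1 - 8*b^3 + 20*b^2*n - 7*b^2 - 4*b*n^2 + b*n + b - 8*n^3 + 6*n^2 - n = -8*b^3 + 32*b^2 + 40*b - 8*n^3 + n^2*(-4*b - 12) + n*(20*b^2 - 8*b + 20)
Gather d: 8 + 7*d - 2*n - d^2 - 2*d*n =-d^2 + d*(7 - 2*n) - 2*n + 8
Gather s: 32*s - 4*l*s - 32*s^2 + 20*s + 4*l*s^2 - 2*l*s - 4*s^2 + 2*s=s^2*(4*l - 36) + s*(54 - 6*l)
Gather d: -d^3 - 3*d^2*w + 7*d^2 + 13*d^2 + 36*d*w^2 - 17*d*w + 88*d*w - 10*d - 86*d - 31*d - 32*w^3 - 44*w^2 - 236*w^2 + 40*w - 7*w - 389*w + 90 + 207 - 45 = -d^3 + d^2*(20 - 3*w) + d*(36*w^2 + 71*w - 127) - 32*w^3 - 280*w^2 - 356*w + 252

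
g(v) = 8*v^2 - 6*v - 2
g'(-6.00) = -102.00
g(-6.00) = 322.00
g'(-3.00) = -54.00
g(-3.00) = 88.00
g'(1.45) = 17.20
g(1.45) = 6.12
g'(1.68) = 20.88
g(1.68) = 10.50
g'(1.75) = 22.00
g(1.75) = 12.00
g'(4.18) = 60.88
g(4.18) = 112.70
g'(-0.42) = -12.72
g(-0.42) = 1.93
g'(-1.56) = -30.96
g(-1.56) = 26.83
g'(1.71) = 21.36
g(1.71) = 11.13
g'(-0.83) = -19.28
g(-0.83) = 8.49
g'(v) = 16*v - 6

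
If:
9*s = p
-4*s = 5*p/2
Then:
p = 0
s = 0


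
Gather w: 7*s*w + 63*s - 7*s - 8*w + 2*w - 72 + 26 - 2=56*s + w*(7*s - 6) - 48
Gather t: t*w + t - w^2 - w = t*(w + 1) - w^2 - w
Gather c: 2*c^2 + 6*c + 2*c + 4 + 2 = 2*c^2 + 8*c + 6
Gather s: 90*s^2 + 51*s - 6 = 90*s^2 + 51*s - 6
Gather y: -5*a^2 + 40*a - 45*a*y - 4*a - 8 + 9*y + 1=-5*a^2 + 36*a + y*(9 - 45*a) - 7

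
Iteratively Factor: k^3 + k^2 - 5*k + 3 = (k - 1)*(k^2 + 2*k - 3) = (k - 1)*(k + 3)*(k - 1)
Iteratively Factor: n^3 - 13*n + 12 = (n - 1)*(n^2 + n - 12) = (n - 3)*(n - 1)*(n + 4)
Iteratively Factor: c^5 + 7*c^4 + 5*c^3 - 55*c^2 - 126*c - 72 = (c + 1)*(c^4 + 6*c^3 - c^2 - 54*c - 72) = (c - 3)*(c + 1)*(c^3 + 9*c^2 + 26*c + 24) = (c - 3)*(c + 1)*(c + 2)*(c^2 + 7*c + 12) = (c - 3)*(c + 1)*(c + 2)*(c + 3)*(c + 4)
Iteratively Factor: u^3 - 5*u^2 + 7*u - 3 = (u - 3)*(u^2 - 2*u + 1) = (u - 3)*(u - 1)*(u - 1)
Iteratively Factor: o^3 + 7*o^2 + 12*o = (o + 4)*(o^2 + 3*o) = (o + 3)*(o + 4)*(o)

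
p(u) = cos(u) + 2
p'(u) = -sin(u)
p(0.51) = 2.87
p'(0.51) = -0.49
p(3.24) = 1.00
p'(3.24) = 0.10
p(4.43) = 1.72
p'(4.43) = 0.96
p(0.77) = 2.72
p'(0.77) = -0.70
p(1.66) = 1.91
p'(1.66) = -1.00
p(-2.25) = 1.37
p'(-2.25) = 0.78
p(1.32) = 2.25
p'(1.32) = -0.97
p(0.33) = 2.95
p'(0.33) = -0.32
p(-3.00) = 1.01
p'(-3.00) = 0.14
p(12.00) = 2.84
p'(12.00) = 0.54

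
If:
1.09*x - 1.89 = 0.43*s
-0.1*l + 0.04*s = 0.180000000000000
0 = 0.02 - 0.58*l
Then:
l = 0.03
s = 4.59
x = 3.54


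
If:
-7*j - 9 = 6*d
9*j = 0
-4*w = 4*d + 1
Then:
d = -3/2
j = 0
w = 5/4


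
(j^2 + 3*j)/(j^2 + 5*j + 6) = j/(j + 2)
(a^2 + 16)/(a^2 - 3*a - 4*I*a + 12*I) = (a + 4*I)/(a - 3)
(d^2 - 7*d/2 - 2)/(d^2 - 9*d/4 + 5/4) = 2*(2*d^2 - 7*d - 4)/(4*d^2 - 9*d + 5)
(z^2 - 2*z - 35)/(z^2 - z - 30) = (z - 7)/(z - 6)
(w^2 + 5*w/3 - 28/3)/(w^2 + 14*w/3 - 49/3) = (w + 4)/(w + 7)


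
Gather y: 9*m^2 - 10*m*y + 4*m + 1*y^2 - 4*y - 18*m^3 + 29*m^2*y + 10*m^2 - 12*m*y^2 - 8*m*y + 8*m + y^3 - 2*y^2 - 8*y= -18*m^3 + 19*m^2 + 12*m + y^3 + y^2*(-12*m - 1) + y*(29*m^2 - 18*m - 12)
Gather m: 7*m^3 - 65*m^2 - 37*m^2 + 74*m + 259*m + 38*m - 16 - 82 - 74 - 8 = 7*m^3 - 102*m^2 + 371*m - 180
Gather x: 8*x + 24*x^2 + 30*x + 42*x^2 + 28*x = 66*x^2 + 66*x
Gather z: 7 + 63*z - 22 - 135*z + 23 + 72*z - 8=0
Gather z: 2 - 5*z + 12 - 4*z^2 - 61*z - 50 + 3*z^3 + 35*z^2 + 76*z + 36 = 3*z^3 + 31*z^2 + 10*z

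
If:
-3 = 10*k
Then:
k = -3/10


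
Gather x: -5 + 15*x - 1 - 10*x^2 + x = -10*x^2 + 16*x - 6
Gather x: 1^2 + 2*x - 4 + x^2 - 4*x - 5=x^2 - 2*x - 8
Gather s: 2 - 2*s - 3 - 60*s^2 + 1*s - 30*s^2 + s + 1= -90*s^2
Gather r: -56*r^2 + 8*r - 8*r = -56*r^2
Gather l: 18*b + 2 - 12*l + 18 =18*b - 12*l + 20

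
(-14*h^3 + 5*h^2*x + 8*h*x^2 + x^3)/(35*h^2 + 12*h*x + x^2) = (-2*h^2 + h*x + x^2)/(5*h + x)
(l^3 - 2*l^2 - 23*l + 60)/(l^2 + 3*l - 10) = (l^2 - 7*l + 12)/(l - 2)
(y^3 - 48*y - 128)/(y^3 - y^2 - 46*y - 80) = (y^2 + 8*y + 16)/(y^2 + 7*y + 10)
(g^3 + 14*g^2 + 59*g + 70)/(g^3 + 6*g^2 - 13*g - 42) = (g + 5)/(g - 3)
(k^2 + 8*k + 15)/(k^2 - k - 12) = (k + 5)/(k - 4)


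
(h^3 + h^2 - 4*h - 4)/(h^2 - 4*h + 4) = (h^2 + 3*h + 2)/(h - 2)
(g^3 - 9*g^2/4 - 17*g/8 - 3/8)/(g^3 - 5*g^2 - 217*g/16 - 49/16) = 2*(2*g^2 - 5*g - 3)/(4*g^2 - 21*g - 49)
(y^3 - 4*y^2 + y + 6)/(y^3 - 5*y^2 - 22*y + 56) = (y^2 - 2*y - 3)/(y^2 - 3*y - 28)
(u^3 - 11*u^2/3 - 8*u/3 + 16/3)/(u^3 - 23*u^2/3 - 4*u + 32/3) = (u - 4)/(u - 8)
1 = 1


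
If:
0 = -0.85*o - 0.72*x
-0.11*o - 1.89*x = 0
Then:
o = 0.00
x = 0.00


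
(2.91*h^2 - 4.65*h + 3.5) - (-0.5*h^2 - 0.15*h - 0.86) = 3.41*h^2 - 4.5*h + 4.36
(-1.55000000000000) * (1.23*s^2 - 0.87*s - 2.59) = -1.9065*s^2 + 1.3485*s + 4.0145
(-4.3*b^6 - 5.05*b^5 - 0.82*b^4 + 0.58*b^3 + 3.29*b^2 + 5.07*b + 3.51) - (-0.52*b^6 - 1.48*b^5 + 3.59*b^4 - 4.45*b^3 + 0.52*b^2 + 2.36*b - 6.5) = -3.78*b^6 - 3.57*b^5 - 4.41*b^4 + 5.03*b^3 + 2.77*b^2 + 2.71*b + 10.01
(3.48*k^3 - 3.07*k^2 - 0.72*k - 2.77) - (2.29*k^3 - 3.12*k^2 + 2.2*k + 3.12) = 1.19*k^3 + 0.0500000000000003*k^2 - 2.92*k - 5.89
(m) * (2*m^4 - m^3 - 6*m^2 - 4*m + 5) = 2*m^5 - m^4 - 6*m^3 - 4*m^2 + 5*m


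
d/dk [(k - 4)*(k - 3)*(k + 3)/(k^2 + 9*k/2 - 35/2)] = 2*(2*k^4 + 18*k^3 - 123*k^2 + 136*k - 9)/(4*k^4 + 36*k^3 - 59*k^2 - 630*k + 1225)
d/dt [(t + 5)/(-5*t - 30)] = -1/(5*(t + 6)^2)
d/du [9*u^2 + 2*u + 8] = 18*u + 2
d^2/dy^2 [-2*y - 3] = 0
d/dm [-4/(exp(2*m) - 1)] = 2/sinh(m)^2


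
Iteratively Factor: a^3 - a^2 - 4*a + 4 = (a + 2)*(a^2 - 3*a + 2) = (a - 1)*(a + 2)*(a - 2)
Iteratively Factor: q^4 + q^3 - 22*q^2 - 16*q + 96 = (q - 2)*(q^3 + 3*q^2 - 16*q - 48) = (q - 4)*(q - 2)*(q^2 + 7*q + 12) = (q - 4)*(q - 2)*(q + 3)*(q + 4)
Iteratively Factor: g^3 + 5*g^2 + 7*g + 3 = (g + 1)*(g^2 + 4*g + 3) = (g + 1)*(g + 3)*(g + 1)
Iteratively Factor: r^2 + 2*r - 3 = (r - 1)*(r + 3)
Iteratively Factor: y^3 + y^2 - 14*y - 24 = (y - 4)*(y^2 + 5*y + 6) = (y - 4)*(y + 3)*(y + 2)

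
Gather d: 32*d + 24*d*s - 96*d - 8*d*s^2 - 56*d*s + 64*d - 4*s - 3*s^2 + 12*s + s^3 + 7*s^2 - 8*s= d*(-8*s^2 - 32*s) + s^3 + 4*s^2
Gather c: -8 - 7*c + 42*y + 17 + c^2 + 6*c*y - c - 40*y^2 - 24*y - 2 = c^2 + c*(6*y - 8) - 40*y^2 + 18*y + 7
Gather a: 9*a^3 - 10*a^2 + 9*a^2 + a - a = 9*a^3 - a^2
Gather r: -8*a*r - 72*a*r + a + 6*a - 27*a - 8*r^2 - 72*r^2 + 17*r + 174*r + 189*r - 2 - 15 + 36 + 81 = -20*a - 80*r^2 + r*(380 - 80*a) + 100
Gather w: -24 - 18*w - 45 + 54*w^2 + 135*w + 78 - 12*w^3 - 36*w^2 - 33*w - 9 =-12*w^3 + 18*w^2 + 84*w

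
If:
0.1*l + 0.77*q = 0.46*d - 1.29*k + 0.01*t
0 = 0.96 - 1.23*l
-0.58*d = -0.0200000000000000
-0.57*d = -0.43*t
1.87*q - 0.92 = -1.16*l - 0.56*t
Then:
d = 0.03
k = -0.04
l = 0.78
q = -0.01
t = 0.05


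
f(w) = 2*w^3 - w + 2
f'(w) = 6*w^2 - 1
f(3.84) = 111.41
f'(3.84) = 87.47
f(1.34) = 5.47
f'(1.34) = 9.77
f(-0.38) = 2.27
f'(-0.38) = -0.13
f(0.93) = 2.68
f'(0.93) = 4.19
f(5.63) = 353.28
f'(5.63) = 189.18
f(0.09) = 1.91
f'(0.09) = -0.95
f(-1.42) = -2.31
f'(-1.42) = 11.10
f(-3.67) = -93.19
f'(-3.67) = 79.81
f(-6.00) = -424.00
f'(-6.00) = 215.00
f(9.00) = 1451.00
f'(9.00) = 485.00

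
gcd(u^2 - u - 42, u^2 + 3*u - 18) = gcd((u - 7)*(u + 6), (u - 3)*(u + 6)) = u + 6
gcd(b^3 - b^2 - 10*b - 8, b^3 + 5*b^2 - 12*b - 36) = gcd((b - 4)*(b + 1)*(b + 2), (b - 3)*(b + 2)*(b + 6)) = b + 2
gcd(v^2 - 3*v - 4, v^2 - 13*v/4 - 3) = v - 4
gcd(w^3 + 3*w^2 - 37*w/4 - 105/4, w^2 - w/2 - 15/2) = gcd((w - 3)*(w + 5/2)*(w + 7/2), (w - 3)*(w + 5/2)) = w^2 - w/2 - 15/2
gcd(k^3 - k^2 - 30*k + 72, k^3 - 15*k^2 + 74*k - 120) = k - 4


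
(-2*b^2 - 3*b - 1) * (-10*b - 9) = 20*b^3 + 48*b^2 + 37*b + 9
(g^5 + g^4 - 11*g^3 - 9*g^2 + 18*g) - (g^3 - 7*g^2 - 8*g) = g^5 + g^4 - 12*g^3 - 2*g^2 + 26*g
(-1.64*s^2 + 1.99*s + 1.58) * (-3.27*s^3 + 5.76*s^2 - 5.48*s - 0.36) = 5.3628*s^5 - 15.9537*s^4 + 15.283*s^3 - 1.214*s^2 - 9.3748*s - 0.5688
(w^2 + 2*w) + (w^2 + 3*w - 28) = 2*w^2 + 5*w - 28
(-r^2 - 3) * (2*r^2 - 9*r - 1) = -2*r^4 + 9*r^3 - 5*r^2 + 27*r + 3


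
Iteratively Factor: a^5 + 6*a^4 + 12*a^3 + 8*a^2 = (a + 2)*(a^4 + 4*a^3 + 4*a^2) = a*(a + 2)*(a^3 + 4*a^2 + 4*a) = a*(a + 2)^2*(a^2 + 2*a) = a^2*(a + 2)^2*(a + 2)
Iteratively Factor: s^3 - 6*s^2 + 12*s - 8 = (s - 2)*(s^2 - 4*s + 4) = (s - 2)^2*(s - 2)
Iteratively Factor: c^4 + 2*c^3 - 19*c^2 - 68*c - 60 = (c + 3)*(c^3 - c^2 - 16*c - 20) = (c - 5)*(c + 3)*(c^2 + 4*c + 4) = (c - 5)*(c + 2)*(c + 3)*(c + 2)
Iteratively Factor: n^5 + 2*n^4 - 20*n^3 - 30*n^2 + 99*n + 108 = (n + 4)*(n^4 - 2*n^3 - 12*n^2 + 18*n + 27) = (n + 1)*(n + 4)*(n^3 - 3*n^2 - 9*n + 27) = (n + 1)*(n + 3)*(n + 4)*(n^2 - 6*n + 9) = (n - 3)*(n + 1)*(n + 3)*(n + 4)*(n - 3)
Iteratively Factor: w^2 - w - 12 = (w + 3)*(w - 4)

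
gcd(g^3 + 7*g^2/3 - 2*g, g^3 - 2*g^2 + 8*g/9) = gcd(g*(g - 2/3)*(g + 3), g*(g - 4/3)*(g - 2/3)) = g^2 - 2*g/3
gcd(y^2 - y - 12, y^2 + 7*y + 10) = 1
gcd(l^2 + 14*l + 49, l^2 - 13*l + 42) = 1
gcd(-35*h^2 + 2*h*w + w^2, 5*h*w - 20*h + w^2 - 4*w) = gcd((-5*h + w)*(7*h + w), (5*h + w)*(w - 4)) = 1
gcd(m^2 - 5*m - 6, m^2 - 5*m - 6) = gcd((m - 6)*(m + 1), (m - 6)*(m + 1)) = m^2 - 5*m - 6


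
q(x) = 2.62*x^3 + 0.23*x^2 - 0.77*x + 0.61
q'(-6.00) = 279.43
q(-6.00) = -552.41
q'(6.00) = 284.95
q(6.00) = 570.19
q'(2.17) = 37.24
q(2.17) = 26.79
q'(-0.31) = -0.16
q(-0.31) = 0.79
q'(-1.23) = 10.56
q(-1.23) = -2.97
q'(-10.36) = 838.08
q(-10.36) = -2880.00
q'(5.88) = 273.69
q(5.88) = 536.67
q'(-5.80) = 260.97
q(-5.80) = -498.38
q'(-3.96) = 120.67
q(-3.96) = -155.43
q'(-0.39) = 0.25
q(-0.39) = 0.79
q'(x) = 7.86*x^2 + 0.46*x - 0.77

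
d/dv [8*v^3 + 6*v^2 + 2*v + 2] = 24*v^2 + 12*v + 2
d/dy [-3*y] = -3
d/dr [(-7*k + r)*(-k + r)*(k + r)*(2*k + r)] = 5*k^3 - 30*k^2*r - 15*k*r^2 + 4*r^3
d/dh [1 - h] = -1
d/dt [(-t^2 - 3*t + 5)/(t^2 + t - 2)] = (2*t^2 - 6*t + 1)/(t^4 + 2*t^3 - 3*t^2 - 4*t + 4)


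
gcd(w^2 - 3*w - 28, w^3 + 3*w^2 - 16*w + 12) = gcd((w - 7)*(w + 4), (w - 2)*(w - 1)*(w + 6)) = 1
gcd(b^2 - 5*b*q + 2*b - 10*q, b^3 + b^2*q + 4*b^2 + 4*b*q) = 1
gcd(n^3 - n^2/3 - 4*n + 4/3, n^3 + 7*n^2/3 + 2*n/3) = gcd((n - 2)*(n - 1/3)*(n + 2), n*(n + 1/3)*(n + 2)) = n + 2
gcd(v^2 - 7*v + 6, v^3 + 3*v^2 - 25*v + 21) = v - 1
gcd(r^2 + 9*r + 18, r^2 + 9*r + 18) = r^2 + 9*r + 18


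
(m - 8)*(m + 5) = m^2 - 3*m - 40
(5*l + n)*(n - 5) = 5*l*n - 25*l + n^2 - 5*n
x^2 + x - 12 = (x - 3)*(x + 4)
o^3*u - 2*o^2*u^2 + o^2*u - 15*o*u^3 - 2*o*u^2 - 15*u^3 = (o - 5*u)*(o + 3*u)*(o*u + u)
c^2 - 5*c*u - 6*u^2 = (c - 6*u)*(c + u)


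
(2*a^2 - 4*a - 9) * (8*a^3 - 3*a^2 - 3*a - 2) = 16*a^5 - 38*a^4 - 66*a^3 + 35*a^2 + 35*a + 18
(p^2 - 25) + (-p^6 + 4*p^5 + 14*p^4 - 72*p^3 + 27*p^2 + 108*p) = -p^6 + 4*p^5 + 14*p^4 - 72*p^3 + 28*p^2 + 108*p - 25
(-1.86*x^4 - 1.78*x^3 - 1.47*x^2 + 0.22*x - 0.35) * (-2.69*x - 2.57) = 5.0034*x^5 + 9.5684*x^4 + 8.5289*x^3 + 3.1861*x^2 + 0.3761*x + 0.8995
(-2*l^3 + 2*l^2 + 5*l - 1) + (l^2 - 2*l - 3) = -2*l^3 + 3*l^2 + 3*l - 4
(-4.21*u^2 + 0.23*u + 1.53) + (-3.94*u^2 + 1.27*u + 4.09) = -8.15*u^2 + 1.5*u + 5.62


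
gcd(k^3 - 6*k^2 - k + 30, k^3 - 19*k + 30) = k - 3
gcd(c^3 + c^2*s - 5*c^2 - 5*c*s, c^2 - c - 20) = c - 5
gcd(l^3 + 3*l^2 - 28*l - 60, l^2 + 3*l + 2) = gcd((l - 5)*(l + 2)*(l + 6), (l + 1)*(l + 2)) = l + 2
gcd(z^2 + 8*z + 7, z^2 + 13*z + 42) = z + 7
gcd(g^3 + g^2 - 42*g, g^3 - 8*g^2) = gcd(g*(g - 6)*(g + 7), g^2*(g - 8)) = g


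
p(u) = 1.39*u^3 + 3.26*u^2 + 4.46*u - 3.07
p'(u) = 4.17*u^2 + 6.52*u + 4.46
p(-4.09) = -61.88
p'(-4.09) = 47.55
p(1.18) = 9.02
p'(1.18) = 17.96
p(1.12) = 7.97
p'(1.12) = 16.99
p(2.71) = 60.62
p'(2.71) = 52.75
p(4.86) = 255.17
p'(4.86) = 134.64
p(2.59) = 54.50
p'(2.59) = 49.32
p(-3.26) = -31.12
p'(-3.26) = 27.52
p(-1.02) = -5.70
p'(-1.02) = 2.15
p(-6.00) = -212.71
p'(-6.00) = 115.46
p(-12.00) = -1989.07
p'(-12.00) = 526.70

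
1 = 1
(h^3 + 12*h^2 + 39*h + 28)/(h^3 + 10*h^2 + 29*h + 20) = (h + 7)/(h + 5)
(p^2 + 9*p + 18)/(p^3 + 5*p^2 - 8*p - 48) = (p^2 + 9*p + 18)/(p^3 + 5*p^2 - 8*p - 48)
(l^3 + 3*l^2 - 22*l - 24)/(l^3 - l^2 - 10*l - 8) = (l + 6)/(l + 2)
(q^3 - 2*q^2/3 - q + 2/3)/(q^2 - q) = q + 1/3 - 2/(3*q)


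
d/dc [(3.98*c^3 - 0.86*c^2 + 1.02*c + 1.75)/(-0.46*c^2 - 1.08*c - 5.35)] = (-1.8308*c^4 - 8.5968*c^3 - 62.481*c^2 + 10.812*c - 3.567)/(0.2116*c^4 + 0.9936*c^3 + 6.0884*c^2 + 11.556*c + 28.6225)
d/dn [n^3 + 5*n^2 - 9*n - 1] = 3*n^2 + 10*n - 9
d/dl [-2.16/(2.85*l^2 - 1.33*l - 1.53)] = (12.312*l - 2.8728)/(-2.85*l^2 + 1.33*l + 1.53)^2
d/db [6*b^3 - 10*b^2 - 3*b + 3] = 18*b^2 - 20*b - 3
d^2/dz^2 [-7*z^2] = -14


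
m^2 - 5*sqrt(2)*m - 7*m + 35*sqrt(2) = (m - 7)*(m - 5*sqrt(2))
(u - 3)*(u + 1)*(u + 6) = u^3 + 4*u^2 - 15*u - 18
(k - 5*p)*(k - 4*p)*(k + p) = k^3 - 8*k^2*p + 11*k*p^2 + 20*p^3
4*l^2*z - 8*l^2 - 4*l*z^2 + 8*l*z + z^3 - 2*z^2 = (-2*l + z)^2*(z - 2)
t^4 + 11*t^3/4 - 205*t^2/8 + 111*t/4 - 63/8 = (t - 3)*(t - 3/4)*(t - 1/2)*(t + 7)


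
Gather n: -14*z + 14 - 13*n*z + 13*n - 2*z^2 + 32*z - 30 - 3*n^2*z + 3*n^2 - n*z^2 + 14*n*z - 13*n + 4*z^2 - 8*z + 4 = n^2*(3 - 3*z) + n*(-z^2 + z) + 2*z^2 + 10*z - 12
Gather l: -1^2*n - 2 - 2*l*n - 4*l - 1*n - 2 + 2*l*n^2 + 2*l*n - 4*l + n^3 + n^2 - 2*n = l*(2*n^2 - 8) + n^3 + n^2 - 4*n - 4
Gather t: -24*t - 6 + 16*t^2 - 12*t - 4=16*t^2 - 36*t - 10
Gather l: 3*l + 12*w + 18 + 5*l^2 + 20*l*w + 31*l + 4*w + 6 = 5*l^2 + l*(20*w + 34) + 16*w + 24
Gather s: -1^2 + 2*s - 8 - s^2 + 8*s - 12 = -s^2 + 10*s - 21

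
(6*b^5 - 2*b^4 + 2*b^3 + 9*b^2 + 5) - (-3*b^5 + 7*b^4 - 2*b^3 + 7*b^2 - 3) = 9*b^5 - 9*b^4 + 4*b^3 + 2*b^2 + 8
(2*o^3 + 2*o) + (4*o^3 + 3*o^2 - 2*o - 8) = 6*o^3 + 3*o^2 - 8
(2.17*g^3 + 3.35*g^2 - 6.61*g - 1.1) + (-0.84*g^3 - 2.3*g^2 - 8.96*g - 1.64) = 1.33*g^3 + 1.05*g^2 - 15.57*g - 2.74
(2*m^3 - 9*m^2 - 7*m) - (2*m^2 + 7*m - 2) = 2*m^3 - 11*m^2 - 14*m + 2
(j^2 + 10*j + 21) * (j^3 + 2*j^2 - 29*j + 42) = j^5 + 12*j^4 + 12*j^3 - 206*j^2 - 189*j + 882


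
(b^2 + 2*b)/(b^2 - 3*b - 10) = b/(b - 5)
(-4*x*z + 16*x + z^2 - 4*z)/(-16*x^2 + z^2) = (z - 4)/(4*x + z)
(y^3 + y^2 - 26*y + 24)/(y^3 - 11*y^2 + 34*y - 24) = (y + 6)/(y - 6)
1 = 1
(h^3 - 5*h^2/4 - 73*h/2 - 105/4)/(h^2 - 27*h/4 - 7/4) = (4*h^2 + 23*h + 15)/(4*h + 1)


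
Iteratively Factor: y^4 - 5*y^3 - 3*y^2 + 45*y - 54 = (y + 3)*(y^3 - 8*y^2 + 21*y - 18) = (y - 2)*(y + 3)*(y^2 - 6*y + 9) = (y - 3)*(y - 2)*(y + 3)*(y - 3)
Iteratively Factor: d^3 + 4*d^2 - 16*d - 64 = (d - 4)*(d^2 + 8*d + 16) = (d - 4)*(d + 4)*(d + 4)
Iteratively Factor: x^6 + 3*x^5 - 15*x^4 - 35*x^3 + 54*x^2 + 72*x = (x + 3)*(x^5 - 15*x^3 + 10*x^2 + 24*x) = (x + 3)*(x + 4)*(x^4 - 4*x^3 + x^2 + 6*x) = (x + 1)*(x + 3)*(x + 4)*(x^3 - 5*x^2 + 6*x) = x*(x + 1)*(x + 3)*(x + 4)*(x^2 - 5*x + 6) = x*(x - 3)*(x + 1)*(x + 3)*(x + 4)*(x - 2)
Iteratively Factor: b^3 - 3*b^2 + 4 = (b + 1)*(b^2 - 4*b + 4) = (b - 2)*(b + 1)*(b - 2)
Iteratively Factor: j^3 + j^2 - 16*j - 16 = (j + 4)*(j^2 - 3*j - 4) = (j + 1)*(j + 4)*(j - 4)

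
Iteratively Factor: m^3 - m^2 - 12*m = (m)*(m^2 - m - 12) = m*(m - 4)*(m + 3)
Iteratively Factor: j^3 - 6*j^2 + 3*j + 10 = (j + 1)*(j^2 - 7*j + 10) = (j - 5)*(j + 1)*(j - 2)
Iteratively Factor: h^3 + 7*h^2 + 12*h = (h + 4)*(h^2 + 3*h) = (h + 3)*(h + 4)*(h)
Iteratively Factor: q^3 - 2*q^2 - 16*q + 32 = (q - 4)*(q^2 + 2*q - 8) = (q - 4)*(q - 2)*(q + 4)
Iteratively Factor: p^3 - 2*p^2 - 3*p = (p - 3)*(p^2 + p) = p*(p - 3)*(p + 1)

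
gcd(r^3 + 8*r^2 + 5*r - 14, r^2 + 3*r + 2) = r + 2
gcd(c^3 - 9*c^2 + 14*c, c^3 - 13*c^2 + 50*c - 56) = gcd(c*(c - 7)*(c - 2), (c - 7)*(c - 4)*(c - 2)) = c^2 - 9*c + 14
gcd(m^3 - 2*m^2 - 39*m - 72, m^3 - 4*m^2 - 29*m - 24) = m^2 - 5*m - 24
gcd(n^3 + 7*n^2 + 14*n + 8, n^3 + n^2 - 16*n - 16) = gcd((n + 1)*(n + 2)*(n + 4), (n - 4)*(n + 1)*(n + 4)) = n^2 + 5*n + 4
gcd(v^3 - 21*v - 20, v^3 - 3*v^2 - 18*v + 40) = v^2 - v - 20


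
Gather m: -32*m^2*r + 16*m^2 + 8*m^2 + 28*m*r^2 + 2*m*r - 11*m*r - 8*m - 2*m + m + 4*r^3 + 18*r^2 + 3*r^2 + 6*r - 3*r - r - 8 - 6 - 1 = m^2*(24 - 32*r) + m*(28*r^2 - 9*r - 9) + 4*r^3 + 21*r^2 + 2*r - 15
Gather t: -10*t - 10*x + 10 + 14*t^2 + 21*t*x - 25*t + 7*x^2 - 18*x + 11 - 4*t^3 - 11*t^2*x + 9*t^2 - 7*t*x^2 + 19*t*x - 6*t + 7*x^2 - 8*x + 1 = -4*t^3 + t^2*(23 - 11*x) + t*(-7*x^2 + 40*x - 41) + 14*x^2 - 36*x + 22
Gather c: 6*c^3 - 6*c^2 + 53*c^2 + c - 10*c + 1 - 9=6*c^3 + 47*c^2 - 9*c - 8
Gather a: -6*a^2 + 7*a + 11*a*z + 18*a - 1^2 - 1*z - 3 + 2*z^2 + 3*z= -6*a^2 + a*(11*z + 25) + 2*z^2 + 2*z - 4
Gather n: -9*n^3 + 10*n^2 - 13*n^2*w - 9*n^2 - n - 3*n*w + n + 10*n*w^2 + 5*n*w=-9*n^3 + n^2*(1 - 13*w) + n*(10*w^2 + 2*w)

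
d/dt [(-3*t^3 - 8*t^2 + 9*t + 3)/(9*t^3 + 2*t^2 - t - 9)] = 2*(33*t^4 - 78*t^3 - 5*t^2 + 66*t - 39)/(81*t^6 + 36*t^5 - 14*t^4 - 166*t^3 - 35*t^2 + 18*t + 81)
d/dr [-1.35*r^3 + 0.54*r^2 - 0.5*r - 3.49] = -4.05*r^2 + 1.08*r - 0.5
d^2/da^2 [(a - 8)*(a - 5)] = 2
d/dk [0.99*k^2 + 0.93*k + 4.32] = 1.98*k + 0.93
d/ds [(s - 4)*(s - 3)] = 2*s - 7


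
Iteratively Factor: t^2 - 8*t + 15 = (t - 3)*(t - 5)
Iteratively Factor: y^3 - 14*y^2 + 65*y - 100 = (y - 5)*(y^2 - 9*y + 20) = (y - 5)^2*(y - 4)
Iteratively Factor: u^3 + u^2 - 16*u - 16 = (u + 4)*(u^2 - 3*u - 4) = (u + 1)*(u + 4)*(u - 4)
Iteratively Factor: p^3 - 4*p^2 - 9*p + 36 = (p - 4)*(p^2 - 9) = (p - 4)*(p - 3)*(p + 3)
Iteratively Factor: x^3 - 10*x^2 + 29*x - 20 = (x - 4)*(x^2 - 6*x + 5) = (x - 4)*(x - 1)*(x - 5)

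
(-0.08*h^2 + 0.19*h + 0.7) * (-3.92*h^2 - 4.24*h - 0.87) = 0.3136*h^4 - 0.4056*h^3 - 3.48*h^2 - 3.1333*h - 0.609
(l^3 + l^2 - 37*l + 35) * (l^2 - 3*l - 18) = l^5 - 2*l^4 - 58*l^3 + 128*l^2 + 561*l - 630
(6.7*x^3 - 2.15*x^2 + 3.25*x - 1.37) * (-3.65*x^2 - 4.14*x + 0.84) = -24.455*x^5 - 19.8905*x^4 + 2.6665*x^3 - 10.2605*x^2 + 8.4018*x - 1.1508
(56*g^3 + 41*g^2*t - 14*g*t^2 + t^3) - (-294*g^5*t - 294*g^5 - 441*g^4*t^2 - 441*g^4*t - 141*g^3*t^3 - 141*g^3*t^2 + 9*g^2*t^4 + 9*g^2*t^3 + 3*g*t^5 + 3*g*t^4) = 294*g^5*t + 294*g^5 + 441*g^4*t^2 + 441*g^4*t + 141*g^3*t^3 + 141*g^3*t^2 + 56*g^3 - 9*g^2*t^4 - 9*g^2*t^3 + 41*g^2*t - 3*g*t^5 - 3*g*t^4 - 14*g*t^2 + t^3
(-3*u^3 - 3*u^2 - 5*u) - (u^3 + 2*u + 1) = -4*u^3 - 3*u^2 - 7*u - 1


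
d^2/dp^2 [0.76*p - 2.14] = 0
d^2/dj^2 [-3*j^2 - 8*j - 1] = -6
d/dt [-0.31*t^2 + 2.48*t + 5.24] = 2.48 - 0.62*t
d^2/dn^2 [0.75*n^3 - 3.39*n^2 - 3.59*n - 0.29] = 4.5*n - 6.78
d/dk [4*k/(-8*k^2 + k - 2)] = 8*(4*k^2 - 1)/(64*k^4 - 16*k^3 + 33*k^2 - 4*k + 4)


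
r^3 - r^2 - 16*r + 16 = (r - 4)*(r - 1)*(r + 4)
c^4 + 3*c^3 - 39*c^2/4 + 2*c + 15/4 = (c - 3/2)*(c - 1)*(c + 1/2)*(c + 5)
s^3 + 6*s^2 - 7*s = s*(s - 1)*(s + 7)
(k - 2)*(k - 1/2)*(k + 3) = k^3 + k^2/2 - 13*k/2 + 3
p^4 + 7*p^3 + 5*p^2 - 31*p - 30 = (p - 2)*(p + 1)*(p + 3)*(p + 5)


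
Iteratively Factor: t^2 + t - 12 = (t - 3)*(t + 4)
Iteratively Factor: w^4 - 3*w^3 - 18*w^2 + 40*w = (w - 5)*(w^3 + 2*w^2 - 8*w) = (w - 5)*(w - 2)*(w^2 + 4*w) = w*(w - 5)*(w - 2)*(w + 4)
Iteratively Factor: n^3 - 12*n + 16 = (n - 2)*(n^2 + 2*n - 8) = (n - 2)^2*(n + 4)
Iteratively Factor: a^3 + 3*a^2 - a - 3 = (a + 3)*(a^2 - 1) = (a + 1)*(a + 3)*(a - 1)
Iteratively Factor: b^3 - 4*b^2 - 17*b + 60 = (b - 5)*(b^2 + b - 12) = (b - 5)*(b - 3)*(b + 4)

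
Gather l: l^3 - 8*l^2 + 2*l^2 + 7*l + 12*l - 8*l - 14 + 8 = l^3 - 6*l^2 + 11*l - 6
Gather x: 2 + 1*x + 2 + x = 2*x + 4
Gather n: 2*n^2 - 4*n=2*n^2 - 4*n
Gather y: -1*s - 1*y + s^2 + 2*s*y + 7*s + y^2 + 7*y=s^2 + 6*s + y^2 + y*(2*s + 6)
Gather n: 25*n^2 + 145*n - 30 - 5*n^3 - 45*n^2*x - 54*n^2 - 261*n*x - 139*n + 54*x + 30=-5*n^3 + n^2*(-45*x - 29) + n*(6 - 261*x) + 54*x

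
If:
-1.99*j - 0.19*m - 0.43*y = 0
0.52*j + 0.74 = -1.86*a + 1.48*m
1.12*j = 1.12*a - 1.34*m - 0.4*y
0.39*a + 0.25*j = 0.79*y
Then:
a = -1.46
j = 0.26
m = -1.24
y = -0.64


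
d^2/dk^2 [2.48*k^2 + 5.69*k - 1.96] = 4.96000000000000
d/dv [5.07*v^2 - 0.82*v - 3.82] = 10.14*v - 0.82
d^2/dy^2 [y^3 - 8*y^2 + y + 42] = 6*y - 16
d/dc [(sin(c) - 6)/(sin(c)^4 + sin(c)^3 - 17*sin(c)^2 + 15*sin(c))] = (-3*sin(c)^4 + 22*sin(c)^3 + 35*sin(c)^2 - 204*sin(c) + 90)*cos(c)/((sin(c)^3 + sin(c)^2 - 17*sin(c) + 15)^2*sin(c)^2)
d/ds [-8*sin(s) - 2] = -8*cos(s)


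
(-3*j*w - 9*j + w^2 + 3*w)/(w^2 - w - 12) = (-3*j + w)/(w - 4)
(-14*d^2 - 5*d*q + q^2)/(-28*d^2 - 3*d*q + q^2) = (2*d + q)/(4*d + q)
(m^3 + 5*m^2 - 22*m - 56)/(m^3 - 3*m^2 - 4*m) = (m^2 + 9*m + 14)/(m*(m + 1))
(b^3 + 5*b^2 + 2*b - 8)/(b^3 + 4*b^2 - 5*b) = (b^2 + 6*b + 8)/(b*(b + 5))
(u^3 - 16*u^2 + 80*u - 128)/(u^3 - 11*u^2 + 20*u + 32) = (u - 4)/(u + 1)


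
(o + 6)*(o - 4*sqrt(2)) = o^2 - 4*sqrt(2)*o + 6*o - 24*sqrt(2)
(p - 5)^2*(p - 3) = p^3 - 13*p^2 + 55*p - 75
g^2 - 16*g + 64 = (g - 8)^2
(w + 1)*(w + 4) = w^2 + 5*w + 4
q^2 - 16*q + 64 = (q - 8)^2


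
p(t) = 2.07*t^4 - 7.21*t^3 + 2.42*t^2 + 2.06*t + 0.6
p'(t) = 8.28*t^3 - 21.63*t^2 + 4.84*t + 2.06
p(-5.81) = 3843.08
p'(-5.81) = -2380.10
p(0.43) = 1.43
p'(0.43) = 0.80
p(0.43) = 1.43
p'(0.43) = 0.80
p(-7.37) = 9110.31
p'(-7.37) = -4523.10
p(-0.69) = 3.17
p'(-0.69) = -14.30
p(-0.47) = 1.02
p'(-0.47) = -5.85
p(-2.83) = 310.34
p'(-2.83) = -372.54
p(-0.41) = 0.72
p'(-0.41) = -4.13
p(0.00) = 0.60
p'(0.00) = 2.06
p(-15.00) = 129641.70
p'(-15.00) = -32882.29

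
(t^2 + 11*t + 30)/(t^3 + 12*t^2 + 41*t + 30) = 1/(t + 1)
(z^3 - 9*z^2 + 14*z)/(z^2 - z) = (z^2 - 9*z + 14)/(z - 1)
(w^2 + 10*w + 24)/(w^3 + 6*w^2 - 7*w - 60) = (w + 6)/(w^2 + 2*w - 15)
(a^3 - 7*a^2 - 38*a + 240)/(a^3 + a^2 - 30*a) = (a - 8)/a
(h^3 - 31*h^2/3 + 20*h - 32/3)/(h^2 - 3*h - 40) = (3*h^2 - 7*h + 4)/(3*(h + 5))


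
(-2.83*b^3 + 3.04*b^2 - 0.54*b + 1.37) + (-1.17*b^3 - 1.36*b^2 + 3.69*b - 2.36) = -4.0*b^3 + 1.68*b^2 + 3.15*b - 0.99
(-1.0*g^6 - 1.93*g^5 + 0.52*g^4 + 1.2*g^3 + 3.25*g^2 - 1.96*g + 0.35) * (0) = 0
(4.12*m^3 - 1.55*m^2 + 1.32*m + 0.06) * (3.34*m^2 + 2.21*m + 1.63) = 13.7608*m^5 + 3.9282*m^4 + 7.6989*m^3 + 0.5911*m^2 + 2.2842*m + 0.0978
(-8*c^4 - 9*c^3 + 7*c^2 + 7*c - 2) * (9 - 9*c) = 72*c^5 + 9*c^4 - 144*c^3 + 81*c - 18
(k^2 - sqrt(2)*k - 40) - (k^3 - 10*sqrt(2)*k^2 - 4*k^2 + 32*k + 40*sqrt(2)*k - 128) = -k^3 + 5*k^2 + 10*sqrt(2)*k^2 - 41*sqrt(2)*k - 32*k + 88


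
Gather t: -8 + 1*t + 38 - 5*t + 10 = 40 - 4*t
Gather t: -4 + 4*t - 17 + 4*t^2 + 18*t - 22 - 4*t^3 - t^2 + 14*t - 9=-4*t^3 + 3*t^2 + 36*t - 52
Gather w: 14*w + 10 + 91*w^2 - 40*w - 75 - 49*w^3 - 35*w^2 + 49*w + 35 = -49*w^3 + 56*w^2 + 23*w - 30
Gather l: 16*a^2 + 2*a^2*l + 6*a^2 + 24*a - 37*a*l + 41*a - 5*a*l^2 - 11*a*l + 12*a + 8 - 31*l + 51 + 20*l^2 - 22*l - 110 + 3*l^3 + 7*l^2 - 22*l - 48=22*a^2 + 77*a + 3*l^3 + l^2*(27 - 5*a) + l*(2*a^2 - 48*a - 75) - 99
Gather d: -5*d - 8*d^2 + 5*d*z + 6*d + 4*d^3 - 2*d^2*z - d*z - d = 4*d^3 + d^2*(-2*z - 8) + 4*d*z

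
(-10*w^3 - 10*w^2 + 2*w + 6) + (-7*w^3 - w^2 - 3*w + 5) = -17*w^3 - 11*w^2 - w + 11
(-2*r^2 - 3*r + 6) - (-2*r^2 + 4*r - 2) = 8 - 7*r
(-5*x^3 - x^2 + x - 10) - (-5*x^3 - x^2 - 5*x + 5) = 6*x - 15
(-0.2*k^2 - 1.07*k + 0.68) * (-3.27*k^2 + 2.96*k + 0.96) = 0.654*k^4 + 2.9069*k^3 - 5.5828*k^2 + 0.9856*k + 0.6528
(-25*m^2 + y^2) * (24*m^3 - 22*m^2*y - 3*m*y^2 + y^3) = -600*m^5 + 550*m^4*y + 99*m^3*y^2 - 47*m^2*y^3 - 3*m*y^4 + y^5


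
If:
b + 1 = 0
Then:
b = -1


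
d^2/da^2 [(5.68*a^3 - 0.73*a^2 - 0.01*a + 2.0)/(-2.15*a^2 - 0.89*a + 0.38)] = (-7.105427357601e-15*a^4 - 20.980636*a^3 - 40.365684*a^2 - 27.834132*a - 6.218812)/(9.938375*a^6 + 12.342075*a^5 - 0.160605000000001*a^4 - 3.657811*a^3 + 0.0283859999999999*a^2 + 0.385548*a - 0.054872)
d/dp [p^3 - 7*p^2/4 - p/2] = 3*p^2 - 7*p/2 - 1/2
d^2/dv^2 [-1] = 0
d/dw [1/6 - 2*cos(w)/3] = 2*sin(w)/3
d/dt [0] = 0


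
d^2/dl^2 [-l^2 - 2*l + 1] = -2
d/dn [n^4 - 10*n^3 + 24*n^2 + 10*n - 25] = 4*n^3 - 30*n^2 + 48*n + 10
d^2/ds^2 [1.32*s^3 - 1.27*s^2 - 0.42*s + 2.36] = 7.92*s - 2.54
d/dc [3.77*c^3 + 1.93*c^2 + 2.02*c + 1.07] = 11.31*c^2 + 3.86*c + 2.02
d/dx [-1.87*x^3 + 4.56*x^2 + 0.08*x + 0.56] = -5.61*x^2 + 9.12*x + 0.08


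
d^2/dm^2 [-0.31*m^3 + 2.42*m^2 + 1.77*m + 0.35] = 4.84 - 1.86*m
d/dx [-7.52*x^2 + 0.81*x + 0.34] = 0.81 - 15.04*x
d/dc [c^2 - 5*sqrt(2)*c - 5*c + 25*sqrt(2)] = 2*c - 5*sqrt(2) - 5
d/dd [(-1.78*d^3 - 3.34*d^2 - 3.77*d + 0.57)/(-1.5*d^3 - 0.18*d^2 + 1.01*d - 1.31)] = (-4.6896*d^4 - 14.9056*d^3 + 5.5084*d^2 + 8.956*d + 4.363)/(2.25*d^6 + 0.54*d^5 - 2.9976*d^4 + 3.5664*d^3 + 1.4917*d^2 - 2.6462*d + 1.7161)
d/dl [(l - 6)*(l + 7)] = 2*l + 1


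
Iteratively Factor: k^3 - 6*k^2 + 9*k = (k - 3)*(k^2 - 3*k) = (k - 3)^2*(k)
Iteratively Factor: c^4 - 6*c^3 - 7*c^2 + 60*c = (c - 4)*(c^3 - 2*c^2 - 15*c) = c*(c - 4)*(c^2 - 2*c - 15) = c*(c - 4)*(c + 3)*(c - 5)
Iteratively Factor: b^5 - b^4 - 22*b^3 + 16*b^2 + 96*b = (b - 3)*(b^4 + 2*b^3 - 16*b^2 - 32*b) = (b - 4)*(b - 3)*(b^3 + 6*b^2 + 8*b) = (b - 4)*(b - 3)*(b + 4)*(b^2 + 2*b) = (b - 4)*(b - 3)*(b + 2)*(b + 4)*(b)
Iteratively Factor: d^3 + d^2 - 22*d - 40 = (d + 4)*(d^2 - 3*d - 10) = (d + 2)*(d + 4)*(d - 5)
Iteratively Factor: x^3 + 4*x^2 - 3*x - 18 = (x + 3)*(x^2 + x - 6) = (x - 2)*(x + 3)*(x + 3)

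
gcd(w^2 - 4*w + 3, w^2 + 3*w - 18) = w - 3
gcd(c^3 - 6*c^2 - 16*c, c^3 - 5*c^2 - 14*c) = c^2 + 2*c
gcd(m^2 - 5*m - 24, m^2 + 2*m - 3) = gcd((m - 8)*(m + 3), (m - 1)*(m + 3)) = m + 3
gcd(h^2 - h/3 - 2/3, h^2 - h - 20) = 1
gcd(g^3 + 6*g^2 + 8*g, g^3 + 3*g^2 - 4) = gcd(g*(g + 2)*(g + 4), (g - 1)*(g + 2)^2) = g + 2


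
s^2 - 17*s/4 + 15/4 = (s - 3)*(s - 5/4)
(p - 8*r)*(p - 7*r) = p^2 - 15*p*r + 56*r^2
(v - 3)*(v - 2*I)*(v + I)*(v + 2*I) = v^4 - 3*v^3 + I*v^3 + 4*v^2 - 3*I*v^2 - 12*v + 4*I*v - 12*I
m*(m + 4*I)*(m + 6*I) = m^3 + 10*I*m^2 - 24*m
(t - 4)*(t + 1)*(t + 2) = t^3 - t^2 - 10*t - 8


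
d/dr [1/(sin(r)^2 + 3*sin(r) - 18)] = -(2*sin(r) + 3)*cos(r)/(sin(r)^2 + 3*sin(r) - 18)^2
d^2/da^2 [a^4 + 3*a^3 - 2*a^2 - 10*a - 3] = 12*a^2 + 18*a - 4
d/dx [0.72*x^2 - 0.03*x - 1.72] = 1.44*x - 0.03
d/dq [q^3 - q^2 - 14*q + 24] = 3*q^2 - 2*q - 14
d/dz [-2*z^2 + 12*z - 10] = 12 - 4*z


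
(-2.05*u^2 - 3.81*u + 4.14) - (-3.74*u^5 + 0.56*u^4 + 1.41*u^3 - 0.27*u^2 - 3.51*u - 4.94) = 3.74*u^5 - 0.56*u^4 - 1.41*u^3 - 1.78*u^2 - 0.3*u + 9.08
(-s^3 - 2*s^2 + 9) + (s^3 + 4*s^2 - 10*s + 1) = 2*s^2 - 10*s + 10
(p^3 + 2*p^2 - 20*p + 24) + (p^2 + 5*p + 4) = p^3 + 3*p^2 - 15*p + 28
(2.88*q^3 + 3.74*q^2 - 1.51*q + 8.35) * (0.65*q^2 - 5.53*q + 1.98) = 1.872*q^5 - 13.4954*q^4 - 15.9613*q^3 + 21.183*q^2 - 49.1653*q + 16.533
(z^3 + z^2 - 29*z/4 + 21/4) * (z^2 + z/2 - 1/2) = z^5 + 3*z^4/2 - 29*z^3/4 + 9*z^2/8 + 25*z/4 - 21/8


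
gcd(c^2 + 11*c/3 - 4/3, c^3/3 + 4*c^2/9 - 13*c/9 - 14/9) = 1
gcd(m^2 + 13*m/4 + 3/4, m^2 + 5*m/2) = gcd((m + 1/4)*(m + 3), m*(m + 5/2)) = 1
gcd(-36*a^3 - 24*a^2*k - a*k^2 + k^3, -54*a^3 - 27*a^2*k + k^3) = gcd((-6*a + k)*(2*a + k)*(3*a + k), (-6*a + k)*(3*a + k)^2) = 18*a^2 + 3*a*k - k^2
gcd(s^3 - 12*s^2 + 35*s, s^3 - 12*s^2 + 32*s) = s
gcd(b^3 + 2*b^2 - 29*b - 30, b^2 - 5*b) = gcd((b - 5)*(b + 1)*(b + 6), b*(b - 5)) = b - 5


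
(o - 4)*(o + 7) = o^2 + 3*o - 28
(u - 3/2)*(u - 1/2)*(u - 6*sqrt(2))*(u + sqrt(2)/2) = u^4 - 11*sqrt(2)*u^3/2 - 2*u^3 - 21*u^2/4 + 11*sqrt(2)*u^2 - 33*sqrt(2)*u/8 + 12*u - 9/2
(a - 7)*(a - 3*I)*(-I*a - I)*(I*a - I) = a^4 - 7*a^3 - 3*I*a^3 - a^2 + 21*I*a^2 + 7*a + 3*I*a - 21*I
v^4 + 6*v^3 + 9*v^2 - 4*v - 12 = (v - 1)*(v + 2)^2*(v + 3)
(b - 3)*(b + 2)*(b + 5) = b^3 + 4*b^2 - 11*b - 30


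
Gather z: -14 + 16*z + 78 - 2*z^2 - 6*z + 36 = -2*z^2 + 10*z + 100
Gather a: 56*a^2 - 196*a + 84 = 56*a^2 - 196*a + 84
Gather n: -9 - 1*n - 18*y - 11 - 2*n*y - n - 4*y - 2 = n*(-2*y - 2) - 22*y - 22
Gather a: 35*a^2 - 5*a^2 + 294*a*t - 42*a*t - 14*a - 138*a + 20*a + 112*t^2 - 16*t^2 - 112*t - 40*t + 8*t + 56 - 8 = 30*a^2 + a*(252*t - 132) + 96*t^2 - 144*t + 48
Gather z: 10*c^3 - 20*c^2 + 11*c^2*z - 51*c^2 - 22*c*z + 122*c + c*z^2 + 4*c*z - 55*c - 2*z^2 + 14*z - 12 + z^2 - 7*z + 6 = 10*c^3 - 71*c^2 + 67*c + z^2*(c - 1) + z*(11*c^2 - 18*c + 7) - 6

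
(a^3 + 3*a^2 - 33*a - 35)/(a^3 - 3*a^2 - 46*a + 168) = (a^2 - 4*a - 5)/(a^2 - 10*a + 24)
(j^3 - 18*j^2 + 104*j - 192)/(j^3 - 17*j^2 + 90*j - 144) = (j - 4)/(j - 3)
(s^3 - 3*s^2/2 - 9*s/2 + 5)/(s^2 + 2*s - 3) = (s^2 - s/2 - 5)/(s + 3)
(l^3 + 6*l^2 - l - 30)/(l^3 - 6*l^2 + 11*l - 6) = (l^2 + 8*l + 15)/(l^2 - 4*l + 3)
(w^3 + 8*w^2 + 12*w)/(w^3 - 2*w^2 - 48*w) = (w + 2)/(w - 8)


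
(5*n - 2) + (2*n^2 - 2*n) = 2*n^2 + 3*n - 2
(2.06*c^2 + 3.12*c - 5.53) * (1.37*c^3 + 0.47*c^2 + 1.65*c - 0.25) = 2.8222*c^5 + 5.2426*c^4 - 2.7107*c^3 + 2.0339*c^2 - 9.9045*c + 1.3825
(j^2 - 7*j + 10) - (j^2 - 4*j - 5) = 15 - 3*j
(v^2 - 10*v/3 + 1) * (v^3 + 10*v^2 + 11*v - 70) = v^5 + 20*v^4/3 - 64*v^3/3 - 290*v^2/3 + 733*v/3 - 70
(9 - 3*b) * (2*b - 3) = -6*b^2 + 27*b - 27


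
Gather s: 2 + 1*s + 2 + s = 2*s + 4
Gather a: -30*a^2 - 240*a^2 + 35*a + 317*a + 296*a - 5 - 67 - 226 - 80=-270*a^2 + 648*a - 378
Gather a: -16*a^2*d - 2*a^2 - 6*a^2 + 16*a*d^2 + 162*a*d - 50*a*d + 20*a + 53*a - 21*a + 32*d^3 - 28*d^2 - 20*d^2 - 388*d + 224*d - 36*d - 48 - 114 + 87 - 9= a^2*(-16*d - 8) + a*(16*d^2 + 112*d + 52) + 32*d^3 - 48*d^2 - 200*d - 84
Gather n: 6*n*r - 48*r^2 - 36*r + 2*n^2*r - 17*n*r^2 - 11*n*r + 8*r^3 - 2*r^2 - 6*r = 2*n^2*r + n*(-17*r^2 - 5*r) + 8*r^3 - 50*r^2 - 42*r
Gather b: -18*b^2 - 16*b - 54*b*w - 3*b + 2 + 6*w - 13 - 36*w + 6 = -18*b^2 + b*(-54*w - 19) - 30*w - 5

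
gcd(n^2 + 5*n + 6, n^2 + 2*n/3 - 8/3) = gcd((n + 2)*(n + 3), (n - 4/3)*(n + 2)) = n + 2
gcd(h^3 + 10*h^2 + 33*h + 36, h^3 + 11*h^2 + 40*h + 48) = h^2 + 7*h + 12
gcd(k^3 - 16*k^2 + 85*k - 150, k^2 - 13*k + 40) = k - 5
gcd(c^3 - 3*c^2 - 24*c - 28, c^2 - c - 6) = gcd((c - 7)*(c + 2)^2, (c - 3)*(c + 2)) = c + 2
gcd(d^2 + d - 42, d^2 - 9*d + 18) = d - 6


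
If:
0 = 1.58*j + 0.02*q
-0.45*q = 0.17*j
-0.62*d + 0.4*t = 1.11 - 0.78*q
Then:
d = 0.645161290322581*t - 1.79032258064516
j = 0.00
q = 0.00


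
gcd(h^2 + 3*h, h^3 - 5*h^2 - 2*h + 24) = 1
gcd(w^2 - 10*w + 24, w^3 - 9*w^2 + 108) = w - 6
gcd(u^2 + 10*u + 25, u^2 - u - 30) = u + 5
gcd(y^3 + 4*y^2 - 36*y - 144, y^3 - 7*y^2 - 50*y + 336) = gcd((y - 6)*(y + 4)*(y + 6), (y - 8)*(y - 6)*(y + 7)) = y - 6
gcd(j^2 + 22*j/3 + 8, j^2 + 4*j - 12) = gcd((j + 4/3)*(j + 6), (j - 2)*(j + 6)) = j + 6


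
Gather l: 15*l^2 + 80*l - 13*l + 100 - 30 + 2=15*l^2 + 67*l + 72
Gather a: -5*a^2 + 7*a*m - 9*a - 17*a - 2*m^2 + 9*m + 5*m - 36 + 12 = -5*a^2 + a*(7*m - 26) - 2*m^2 + 14*m - 24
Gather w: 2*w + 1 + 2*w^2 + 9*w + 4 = 2*w^2 + 11*w + 5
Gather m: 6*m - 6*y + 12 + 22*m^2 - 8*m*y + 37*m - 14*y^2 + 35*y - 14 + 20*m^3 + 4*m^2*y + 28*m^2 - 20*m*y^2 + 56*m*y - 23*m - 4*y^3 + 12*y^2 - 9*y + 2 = 20*m^3 + m^2*(4*y + 50) + m*(-20*y^2 + 48*y + 20) - 4*y^3 - 2*y^2 + 20*y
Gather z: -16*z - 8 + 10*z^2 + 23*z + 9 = 10*z^2 + 7*z + 1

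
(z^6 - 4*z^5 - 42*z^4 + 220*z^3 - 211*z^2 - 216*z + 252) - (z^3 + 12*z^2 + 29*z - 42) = z^6 - 4*z^5 - 42*z^4 + 219*z^3 - 223*z^2 - 245*z + 294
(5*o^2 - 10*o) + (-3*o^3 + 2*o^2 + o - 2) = -3*o^3 + 7*o^2 - 9*o - 2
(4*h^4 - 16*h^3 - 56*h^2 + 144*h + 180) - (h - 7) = 4*h^4 - 16*h^3 - 56*h^2 + 143*h + 187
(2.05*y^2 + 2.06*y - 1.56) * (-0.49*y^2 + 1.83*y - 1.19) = -1.0045*y^4 + 2.7421*y^3 + 2.0947*y^2 - 5.3062*y + 1.8564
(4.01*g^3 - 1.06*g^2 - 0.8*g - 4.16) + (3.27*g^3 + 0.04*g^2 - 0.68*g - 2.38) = 7.28*g^3 - 1.02*g^2 - 1.48*g - 6.54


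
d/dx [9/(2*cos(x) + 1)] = 18*sin(x)/(2*cos(x) + 1)^2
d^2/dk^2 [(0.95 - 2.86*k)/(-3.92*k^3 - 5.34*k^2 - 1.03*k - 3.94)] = (263.687424*k^5 + 184.029888*k^4 - 178.1644*k^3 - 715.618776*k^2 - 304.355316*k + 14.746626)/(60.236288*k^9 + 246.169728*k^8 + 382.825632*k^7 + 463.268856*k^6 + 595.44078*k^5 + 449.498874*k^4 + 313.674991*k^3 + 261.22791*k^2 + 47.967924*k + 61.162984)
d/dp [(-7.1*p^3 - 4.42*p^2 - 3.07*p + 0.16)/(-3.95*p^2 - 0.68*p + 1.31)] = (28.045*p^4 + 9.656*p^3 - 37.0239*p^2 - 10.3164*p - 3.9129)/(15.6025*p^4 + 5.372*p^3 - 9.8866*p^2 - 1.7816*p + 1.7161)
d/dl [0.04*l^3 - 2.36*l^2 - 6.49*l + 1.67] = 0.12*l^2 - 4.72*l - 6.49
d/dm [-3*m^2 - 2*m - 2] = -6*m - 2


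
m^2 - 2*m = m*(m - 2)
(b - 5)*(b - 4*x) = b^2 - 4*b*x - 5*b + 20*x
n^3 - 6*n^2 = n^2*(n - 6)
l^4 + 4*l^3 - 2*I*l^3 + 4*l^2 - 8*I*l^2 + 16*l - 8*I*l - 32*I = (l + 4)*(l - 2*I)^2*(l + 2*I)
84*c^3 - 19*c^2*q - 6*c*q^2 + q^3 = (-7*c + q)*(-3*c + q)*(4*c + q)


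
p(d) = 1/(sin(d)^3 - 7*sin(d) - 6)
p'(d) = (-3*sin(d)^2*cos(d) + 7*cos(d))/(sin(d)^3 - 7*sin(d) - 6)^2 = (7 - 3*sin(d)^2)*cos(d)/(-sin(d)^3 + 7*sin(d) + 6)^2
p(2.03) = -0.09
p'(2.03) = -0.02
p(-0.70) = -0.57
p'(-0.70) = 1.42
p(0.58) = -0.10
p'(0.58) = 0.05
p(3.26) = -0.19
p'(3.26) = -0.26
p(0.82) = -0.09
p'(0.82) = 0.03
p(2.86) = -0.13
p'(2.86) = -0.10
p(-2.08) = -1.81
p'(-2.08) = -7.49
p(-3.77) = -0.10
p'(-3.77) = -0.05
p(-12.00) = -0.10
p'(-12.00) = 0.06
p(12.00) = -0.42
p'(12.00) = 0.90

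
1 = 1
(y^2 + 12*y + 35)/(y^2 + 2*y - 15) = (y + 7)/(y - 3)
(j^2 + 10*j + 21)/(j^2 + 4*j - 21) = (j + 3)/(j - 3)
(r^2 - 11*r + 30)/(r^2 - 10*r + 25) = (r - 6)/(r - 5)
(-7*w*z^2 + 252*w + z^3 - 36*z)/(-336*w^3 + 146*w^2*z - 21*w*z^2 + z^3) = (z^2 - 36)/(48*w^2 - 14*w*z + z^2)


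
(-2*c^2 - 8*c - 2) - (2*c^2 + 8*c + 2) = -4*c^2 - 16*c - 4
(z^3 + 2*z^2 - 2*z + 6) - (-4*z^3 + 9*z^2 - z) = 5*z^3 - 7*z^2 - z + 6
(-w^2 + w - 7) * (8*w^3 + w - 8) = -8*w^5 + 8*w^4 - 57*w^3 + 9*w^2 - 15*w + 56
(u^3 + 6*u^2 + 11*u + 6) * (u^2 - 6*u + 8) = u^5 - 17*u^3 - 12*u^2 + 52*u + 48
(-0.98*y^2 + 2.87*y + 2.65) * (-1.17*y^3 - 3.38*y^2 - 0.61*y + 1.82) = 1.1466*y^5 - 0.0455000000000001*y^4 - 12.2033*y^3 - 12.4913*y^2 + 3.6069*y + 4.823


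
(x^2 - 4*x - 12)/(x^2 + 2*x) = (x - 6)/x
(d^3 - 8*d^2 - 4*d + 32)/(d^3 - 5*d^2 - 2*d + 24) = (d^2 - 10*d + 16)/(d^2 - 7*d + 12)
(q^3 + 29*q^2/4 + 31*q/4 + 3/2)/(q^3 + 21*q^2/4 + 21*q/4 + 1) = (q + 6)/(q + 4)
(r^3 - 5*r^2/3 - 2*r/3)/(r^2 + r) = (3*r^2 - 5*r - 2)/(3*(r + 1))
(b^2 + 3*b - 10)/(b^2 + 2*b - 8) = (b + 5)/(b + 4)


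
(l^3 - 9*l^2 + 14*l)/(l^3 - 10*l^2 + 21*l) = (l - 2)/(l - 3)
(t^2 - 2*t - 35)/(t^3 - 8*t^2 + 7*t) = (t + 5)/(t*(t - 1))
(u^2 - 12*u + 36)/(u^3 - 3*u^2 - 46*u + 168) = (u - 6)/(u^2 + 3*u - 28)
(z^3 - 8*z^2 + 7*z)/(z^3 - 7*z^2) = (z - 1)/z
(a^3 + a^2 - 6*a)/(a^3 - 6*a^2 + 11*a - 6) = a*(a + 3)/(a^2 - 4*a + 3)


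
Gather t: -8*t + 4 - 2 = 2 - 8*t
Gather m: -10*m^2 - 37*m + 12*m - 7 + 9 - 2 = -10*m^2 - 25*m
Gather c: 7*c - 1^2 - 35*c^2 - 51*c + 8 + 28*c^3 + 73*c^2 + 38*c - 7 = 28*c^3 + 38*c^2 - 6*c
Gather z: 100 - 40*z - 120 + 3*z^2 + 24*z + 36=3*z^2 - 16*z + 16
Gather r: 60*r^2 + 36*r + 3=60*r^2 + 36*r + 3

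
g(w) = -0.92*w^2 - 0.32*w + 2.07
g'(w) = -1.84*w - 0.32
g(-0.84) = 1.69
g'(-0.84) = 1.23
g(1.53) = -0.57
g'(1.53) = -3.14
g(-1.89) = -0.61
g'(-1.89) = 3.16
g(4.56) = -18.52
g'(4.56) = -8.71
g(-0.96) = 1.53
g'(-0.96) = 1.45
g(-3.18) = -6.22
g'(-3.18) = 5.53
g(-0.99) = 1.49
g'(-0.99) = 1.50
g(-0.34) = 2.07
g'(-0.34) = 0.31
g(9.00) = -75.33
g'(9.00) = -16.88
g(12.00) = -134.25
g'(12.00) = -22.40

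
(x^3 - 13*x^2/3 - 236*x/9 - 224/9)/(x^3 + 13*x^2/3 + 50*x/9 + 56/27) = 3*(x - 8)/(3*x + 2)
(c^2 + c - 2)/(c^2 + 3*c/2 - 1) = 2*(c - 1)/(2*c - 1)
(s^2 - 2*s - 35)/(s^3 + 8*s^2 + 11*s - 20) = (s - 7)/(s^2 + 3*s - 4)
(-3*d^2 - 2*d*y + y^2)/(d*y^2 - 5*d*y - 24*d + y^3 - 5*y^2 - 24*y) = (-3*d + y)/(y^2 - 5*y - 24)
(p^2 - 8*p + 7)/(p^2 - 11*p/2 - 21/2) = 2*(p - 1)/(2*p + 3)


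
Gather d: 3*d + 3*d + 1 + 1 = 6*d + 2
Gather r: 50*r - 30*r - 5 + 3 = 20*r - 2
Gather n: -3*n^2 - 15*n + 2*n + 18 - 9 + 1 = -3*n^2 - 13*n + 10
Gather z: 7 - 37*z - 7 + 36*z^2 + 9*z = 36*z^2 - 28*z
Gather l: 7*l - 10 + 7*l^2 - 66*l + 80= 7*l^2 - 59*l + 70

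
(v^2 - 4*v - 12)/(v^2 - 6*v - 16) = (v - 6)/(v - 8)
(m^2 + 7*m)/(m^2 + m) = (m + 7)/(m + 1)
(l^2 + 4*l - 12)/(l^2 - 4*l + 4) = (l + 6)/(l - 2)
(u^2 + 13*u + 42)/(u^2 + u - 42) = (u + 6)/(u - 6)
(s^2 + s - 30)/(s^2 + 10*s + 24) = (s - 5)/(s + 4)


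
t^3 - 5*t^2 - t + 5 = (t - 5)*(t - 1)*(t + 1)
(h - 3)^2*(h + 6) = h^3 - 27*h + 54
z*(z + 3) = z^2 + 3*z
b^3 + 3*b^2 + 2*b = b*(b + 1)*(b + 2)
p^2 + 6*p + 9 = (p + 3)^2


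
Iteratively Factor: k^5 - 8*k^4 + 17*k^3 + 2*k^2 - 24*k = (k + 1)*(k^4 - 9*k^3 + 26*k^2 - 24*k) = (k - 2)*(k + 1)*(k^3 - 7*k^2 + 12*k) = (k - 4)*(k - 2)*(k + 1)*(k^2 - 3*k) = k*(k - 4)*(k - 2)*(k + 1)*(k - 3)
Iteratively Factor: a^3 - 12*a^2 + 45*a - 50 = (a - 5)*(a^2 - 7*a + 10) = (a - 5)*(a - 2)*(a - 5)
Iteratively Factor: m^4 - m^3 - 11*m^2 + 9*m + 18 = (m + 3)*(m^3 - 4*m^2 + m + 6) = (m - 3)*(m + 3)*(m^2 - m - 2) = (m - 3)*(m - 2)*(m + 3)*(m + 1)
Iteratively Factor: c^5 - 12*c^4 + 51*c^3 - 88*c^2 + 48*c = (c - 4)*(c^4 - 8*c^3 + 19*c^2 - 12*c) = (c - 4)*(c - 1)*(c^3 - 7*c^2 + 12*c) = (c - 4)^2*(c - 1)*(c^2 - 3*c) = (c - 4)^2*(c - 3)*(c - 1)*(c)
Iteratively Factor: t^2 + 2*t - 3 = (t + 3)*(t - 1)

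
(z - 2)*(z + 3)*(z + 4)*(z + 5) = z^4 + 10*z^3 + 23*z^2 - 34*z - 120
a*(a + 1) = a^2 + a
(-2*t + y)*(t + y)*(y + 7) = -2*t^2*y - 14*t^2 - t*y^2 - 7*t*y + y^3 + 7*y^2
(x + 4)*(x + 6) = x^2 + 10*x + 24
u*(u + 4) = u^2 + 4*u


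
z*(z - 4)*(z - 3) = z^3 - 7*z^2 + 12*z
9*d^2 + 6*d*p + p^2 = (3*d + p)^2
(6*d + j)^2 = 36*d^2 + 12*d*j + j^2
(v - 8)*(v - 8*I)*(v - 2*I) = v^3 - 8*v^2 - 10*I*v^2 - 16*v + 80*I*v + 128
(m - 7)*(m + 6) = m^2 - m - 42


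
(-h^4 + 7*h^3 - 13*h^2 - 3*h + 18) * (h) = -h^5 + 7*h^4 - 13*h^3 - 3*h^2 + 18*h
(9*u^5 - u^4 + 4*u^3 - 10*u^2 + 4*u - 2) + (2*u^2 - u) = 9*u^5 - u^4 + 4*u^3 - 8*u^2 + 3*u - 2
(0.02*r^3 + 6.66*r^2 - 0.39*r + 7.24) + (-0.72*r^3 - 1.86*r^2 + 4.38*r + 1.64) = -0.7*r^3 + 4.8*r^2 + 3.99*r + 8.88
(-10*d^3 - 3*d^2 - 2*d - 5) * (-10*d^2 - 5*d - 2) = 100*d^5 + 80*d^4 + 55*d^3 + 66*d^2 + 29*d + 10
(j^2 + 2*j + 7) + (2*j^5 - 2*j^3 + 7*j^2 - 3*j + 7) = 2*j^5 - 2*j^3 + 8*j^2 - j + 14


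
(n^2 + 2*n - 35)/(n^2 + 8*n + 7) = (n - 5)/(n + 1)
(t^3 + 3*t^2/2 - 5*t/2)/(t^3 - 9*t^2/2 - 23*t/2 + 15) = t/(t - 6)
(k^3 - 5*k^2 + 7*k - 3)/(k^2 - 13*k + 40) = (k^3 - 5*k^2 + 7*k - 3)/(k^2 - 13*k + 40)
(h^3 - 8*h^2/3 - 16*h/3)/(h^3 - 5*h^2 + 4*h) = (h + 4/3)/(h - 1)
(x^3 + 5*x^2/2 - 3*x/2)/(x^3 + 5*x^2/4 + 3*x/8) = 4*(2*x^2 + 5*x - 3)/(8*x^2 + 10*x + 3)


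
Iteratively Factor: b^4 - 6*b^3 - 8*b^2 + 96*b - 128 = (b - 2)*(b^3 - 4*b^2 - 16*b + 64) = (b - 2)*(b + 4)*(b^2 - 8*b + 16) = (b - 4)*(b - 2)*(b + 4)*(b - 4)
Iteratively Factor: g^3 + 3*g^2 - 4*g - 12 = (g + 2)*(g^2 + g - 6) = (g - 2)*(g + 2)*(g + 3)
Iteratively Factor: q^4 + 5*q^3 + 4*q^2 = (q + 1)*(q^3 + 4*q^2) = (q + 1)*(q + 4)*(q^2) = q*(q + 1)*(q + 4)*(q)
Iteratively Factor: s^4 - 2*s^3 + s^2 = (s)*(s^3 - 2*s^2 + s) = s^2*(s^2 - 2*s + 1) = s^2*(s - 1)*(s - 1)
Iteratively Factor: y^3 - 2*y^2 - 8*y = (y)*(y^2 - 2*y - 8) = y*(y + 2)*(y - 4)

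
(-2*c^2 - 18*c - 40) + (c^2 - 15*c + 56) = -c^2 - 33*c + 16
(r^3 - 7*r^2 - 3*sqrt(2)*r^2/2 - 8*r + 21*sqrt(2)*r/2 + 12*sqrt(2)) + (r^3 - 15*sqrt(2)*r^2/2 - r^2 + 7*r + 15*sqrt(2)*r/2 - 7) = 2*r^3 - 9*sqrt(2)*r^2 - 8*r^2 - r + 18*sqrt(2)*r - 7 + 12*sqrt(2)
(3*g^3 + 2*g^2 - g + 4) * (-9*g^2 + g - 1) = -27*g^5 - 15*g^4 + 8*g^3 - 39*g^2 + 5*g - 4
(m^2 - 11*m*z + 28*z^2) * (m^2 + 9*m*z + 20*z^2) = m^4 - 2*m^3*z - 51*m^2*z^2 + 32*m*z^3 + 560*z^4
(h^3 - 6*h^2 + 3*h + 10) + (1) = h^3 - 6*h^2 + 3*h + 11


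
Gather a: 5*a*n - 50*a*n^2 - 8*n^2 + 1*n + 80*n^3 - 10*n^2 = a*(-50*n^2 + 5*n) + 80*n^3 - 18*n^2 + n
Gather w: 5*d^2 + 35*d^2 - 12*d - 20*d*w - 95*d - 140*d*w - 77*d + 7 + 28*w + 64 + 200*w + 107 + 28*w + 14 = 40*d^2 - 184*d + w*(256 - 160*d) + 192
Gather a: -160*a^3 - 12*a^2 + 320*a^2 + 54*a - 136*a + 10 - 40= -160*a^3 + 308*a^2 - 82*a - 30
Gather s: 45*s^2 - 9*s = 45*s^2 - 9*s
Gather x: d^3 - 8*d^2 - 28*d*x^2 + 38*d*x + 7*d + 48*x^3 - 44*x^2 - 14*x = d^3 - 8*d^2 + 7*d + 48*x^3 + x^2*(-28*d - 44) + x*(38*d - 14)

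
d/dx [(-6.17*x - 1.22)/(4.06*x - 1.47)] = (56.933786*x - 20.613957)/(4.06*x - 1.47)^3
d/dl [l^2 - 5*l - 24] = 2*l - 5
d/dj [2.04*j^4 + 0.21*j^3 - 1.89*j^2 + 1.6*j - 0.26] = 8.16*j^3 + 0.63*j^2 - 3.78*j + 1.6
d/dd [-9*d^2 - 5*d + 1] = -18*d - 5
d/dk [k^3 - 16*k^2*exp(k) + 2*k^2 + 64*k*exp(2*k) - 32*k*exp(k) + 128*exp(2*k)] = -16*k^2*exp(k) + 3*k^2 + 128*k*exp(2*k) - 64*k*exp(k) + 4*k + 320*exp(2*k) - 32*exp(k)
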